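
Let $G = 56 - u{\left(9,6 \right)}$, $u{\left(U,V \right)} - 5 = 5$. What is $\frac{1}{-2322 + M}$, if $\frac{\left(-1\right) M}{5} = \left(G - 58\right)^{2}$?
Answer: $- \frac{1}{3042} \approx -0.00032873$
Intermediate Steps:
$u{\left(U,V \right)} = 10$ ($u{\left(U,V \right)} = 5 + 5 = 10$)
$G = 46$ ($G = 56 - 10 = 46$)
$M = -720$ ($M = - 5 \left(46 - 58\right)^{2} = - 5 \left(-12\right)^{2} = \left(-5\right) 144 = -720$)
$\frac{1}{-2322 + M} = \frac{1}{-2322 - 720} = \frac{1}{-3042} = - \frac{1}{3042}$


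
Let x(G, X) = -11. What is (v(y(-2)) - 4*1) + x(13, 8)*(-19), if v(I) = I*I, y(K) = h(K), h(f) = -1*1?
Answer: 206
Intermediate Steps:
h(f) = -1
y(K) = -1
v(I) = I²
(v(y(-2)) - 4*1) + x(13, 8)*(-19) = ((-1)² - 4*1) - 11*(-19) = (1 - 4) + 209 = -3 + 209 = 206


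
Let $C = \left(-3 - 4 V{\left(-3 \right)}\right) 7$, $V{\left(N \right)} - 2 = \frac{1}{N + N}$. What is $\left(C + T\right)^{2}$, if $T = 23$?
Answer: $\frac{21904}{9} \approx 2433.8$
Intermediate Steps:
$V{\left(N \right)} = 2 + \frac{1}{2 N}$ ($V{\left(N \right)} = 2 + \frac{1}{N + N} = 2 + \frac{1}{2 N}$)
$C = - \frac{217}{3}$ ($C = \left(-3 - 4 \left(2 + \frac{1}{2 \left(-3\right)}\right)\right) 7 = \left(-3 - 4 \left(2 + \frac{1}{2} \left(- \frac{1}{3}\right)\right)\right) 7 = \left(-3 - 4 \left(2 - \frac{1}{6}\right)\right) 7 = \left(-3 - \frac{22}{3}\right) 7 = \left(- \frac{31}{3}\right) 7 = - \frac{217}{3} \approx -72.333$)
$\left(C + T\right)^{2} = \left(- \frac{217}{3} + 23\right)^{2} = \left(- \frac{148}{3}\right)^{2} = \frac{21904}{9}$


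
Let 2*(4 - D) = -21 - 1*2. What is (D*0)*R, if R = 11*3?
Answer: 0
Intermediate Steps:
R = 33
D = 31/2 (D = 4 - (-21 - 1*2)/2 = 4 - (-21 - 2)/2 = 4 - 1/2*(-23) = 4 + 23/2 = 31/2 ≈ 15.500)
(D*0)*R = ((31/2)*0)*33 = 0*33 = 0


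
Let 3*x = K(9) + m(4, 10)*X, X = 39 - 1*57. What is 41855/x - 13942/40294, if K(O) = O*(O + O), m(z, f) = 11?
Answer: -843336337/241764 ≈ -3488.3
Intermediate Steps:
X = -18 (X = 39 - 57 = -18)
K(O) = 2*O**2 (K(O) = O*(2*O) = 2*O**2)
x = -12 (x = (2*9**2 + 11*(-18))/3 = (2*81 - 198)/3 = (162 - 198)/3 = (1/3)*(-36) = -12)
41855/x - 13942/40294 = 41855/(-12) - 13942/40294 = 41855*(-1/12) - 13942*1/40294 = -41855/12 - 6971/20147 = -843336337/241764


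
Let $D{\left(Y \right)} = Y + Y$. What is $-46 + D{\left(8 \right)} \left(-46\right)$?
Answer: $-782$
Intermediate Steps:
$D{\left(Y \right)} = 2 Y$
$-46 + D{\left(8 \right)} \left(-46\right) = -46 + 2 \cdot 8 \left(-46\right) = -46 + 16 \left(-46\right) = -46 - 736 = -782$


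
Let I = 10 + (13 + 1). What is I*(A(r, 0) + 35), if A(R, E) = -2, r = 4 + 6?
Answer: 792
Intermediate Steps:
r = 10
I = 24 (I = 10 + 14 = 24)
I*(A(r, 0) + 35) = 24*(-2 + 35) = 24*33 = 792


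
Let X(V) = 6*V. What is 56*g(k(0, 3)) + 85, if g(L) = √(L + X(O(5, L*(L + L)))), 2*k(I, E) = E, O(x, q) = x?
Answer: 85 + 84*√14 ≈ 399.30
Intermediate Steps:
k(I, E) = E/2
g(L) = √(30 + L) (g(L) = √(L + 6*5) = √(L + 30) = √(30 + L))
56*g(k(0, 3)) + 85 = 56*√(30 + (½)*3) + 85 = 56*√(30 + 3/2) + 85 = 56*√(63/2) + 85 = 56*(3*√14/2) + 85 = 84*√14 + 85 = 85 + 84*√14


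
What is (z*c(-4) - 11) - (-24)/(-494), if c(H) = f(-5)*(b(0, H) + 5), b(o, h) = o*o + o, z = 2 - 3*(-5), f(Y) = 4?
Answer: 81251/247 ≈ 328.95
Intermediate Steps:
z = 17 (z = 2 - 1*(-15) = 2 + 15 = 17)
b(o, h) = o + o**2 (b(o, h) = o**2 + o = o + o**2)
c(H) = 20 (c(H) = 4*(0*(1 + 0) + 5) = 4*(0*1 + 5) = 4*(0 + 5) = 4*5 = 20)
(z*c(-4) - 11) - (-24)/(-494) = (17*20 - 11) - (-24)/(-494) = (340 - 11) - (-24)*(-1)/494 = 329 - 1*12/247 = 329 - 12/247 = 81251/247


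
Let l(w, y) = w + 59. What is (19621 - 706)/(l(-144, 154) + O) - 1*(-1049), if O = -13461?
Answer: 1091603/1042 ≈ 1047.6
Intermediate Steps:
l(w, y) = 59 + w
(19621 - 706)/(l(-144, 154) + O) - 1*(-1049) = (19621 - 706)/((59 - 144) - 13461) - 1*(-1049) = 18915/(-85 - 13461) + 1049 = 18915/(-13546) + 1049 = 18915*(-1/13546) + 1049 = -1455/1042 + 1049 = 1091603/1042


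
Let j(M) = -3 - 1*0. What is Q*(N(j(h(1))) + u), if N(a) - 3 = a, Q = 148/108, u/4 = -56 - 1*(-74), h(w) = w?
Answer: 296/3 ≈ 98.667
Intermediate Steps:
j(M) = -3 (j(M) = -3 + 0 = -3)
u = 72 (u = 4*(-56 - 1*(-74)) = 4*(-56 + 74) = 4*18 = 72)
Q = 37/27 (Q = 148*(1/108) = 37/27 ≈ 1.3704)
N(a) = 3 + a
Q*(N(j(h(1))) + u) = 37*((3 - 3) + 72)/27 = 37*(0 + 72)/27 = (37/27)*72 = 296/3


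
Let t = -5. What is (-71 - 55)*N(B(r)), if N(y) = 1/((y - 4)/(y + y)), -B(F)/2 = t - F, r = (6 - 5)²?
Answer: -378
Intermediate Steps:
r = 1 (r = 1² = 1)
B(F) = 10 + 2*F (B(F) = -2*(-5 - F) = 10 + 2*F)
N(y) = 2*y/(-4 + y) (N(y) = 1/((-4 + y)/((2*y))) = 1/((-4 + y)*(1/(2*y))) = 1/((-4 + y)/(2*y)) = 2*y/(-4 + y))
(-71 - 55)*N(B(r)) = (-71 - 55)*(2*(10 + 2*1)/(-4 + (10 + 2*1))) = -252*(10 + 2)/(-4 + (10 + 2)) = -252*12/(-4 + 12) = -252*12/8 = -126*3 = -378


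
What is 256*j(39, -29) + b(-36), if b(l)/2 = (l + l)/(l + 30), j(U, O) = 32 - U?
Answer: -1768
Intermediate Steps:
b(l) = 4*l/(30 + l) (b(l) = 2*((l + l)/(l + 30)) = 2*((2*l)/(30 + l)) = 2*(2*l/(30 + l)) = 4*l/(30 + l))
256*j(39, -29) + b(-36) = 256*(32 - 1*39) + 4*(-36)/(30 - 36) = 256*(32 - 39) + 4*(-36)/(-6) = 256*(-7) + 4*(-36)*(-⅙) = -1792 + 24 = -1768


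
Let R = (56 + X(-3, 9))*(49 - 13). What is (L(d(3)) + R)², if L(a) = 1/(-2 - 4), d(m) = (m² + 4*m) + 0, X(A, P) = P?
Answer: 197093521/36 ≈ 5.4748e+6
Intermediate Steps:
d(m) = m² + 4*m
L(a) = -⅙ (L(a) = 1/(-6) = -⅙)
R = 2340 (R = (56 + 9)*(49 - 13) = 65*36 = 2340)
(L(d(3)) + R)² = (-⅙ + 2340)² = (14039/6)² = 197093521/36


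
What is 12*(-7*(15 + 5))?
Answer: -1680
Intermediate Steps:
12*(-7*(15 + 5)) = 12*(-7*20) = 12*(-140) = -1680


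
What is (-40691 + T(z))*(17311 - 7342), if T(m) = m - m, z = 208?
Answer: -405648579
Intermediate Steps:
T(m) = 0
(-40691 + T(z))*(17311 - 7342) = (-40691 + 0)*(17311 - 7342) = -40691*9969 = -405648579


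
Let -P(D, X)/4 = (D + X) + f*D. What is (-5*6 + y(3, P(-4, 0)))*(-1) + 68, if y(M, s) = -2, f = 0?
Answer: 100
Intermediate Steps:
P(D, X) = -4*D - 4*X (P(D, X) = -4*((D + X) + 0*D) = -4*((D + X) + 0) = -4*(D + X) = -4*D - 4*X)
(-5*6 + y(3, P(-4, 0)))*(-1) + 68 = (-5*6 - 2)*(-1) + 68 = (-30 - 2)*(-1) + 68 = -32*(-1) + 68 = 32 + 68 = 100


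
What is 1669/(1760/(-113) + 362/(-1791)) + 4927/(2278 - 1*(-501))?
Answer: -922950677651/8873530414 ≈ -104.01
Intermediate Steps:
1669/(1760/(-113) + 362/(-1791)) + 4927/(2278 - 1*(-501)) = 1669/(1760*(-1/113) + 362*(-1/1791)) + 4927/(2278 + 501) = 1669/(-1760/113 - 362/1791) + 4927/2779 = 1669/(-3193066/202383) + 4927*(1/2779) = 1669*(-202383/3193066) + 4927/2779 = -337777227/3193066 + 4927/2779 = -922950677651/8873530414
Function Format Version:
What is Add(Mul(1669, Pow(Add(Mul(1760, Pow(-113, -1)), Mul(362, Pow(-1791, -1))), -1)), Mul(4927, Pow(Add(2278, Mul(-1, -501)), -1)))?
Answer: Rational(-922950677651, 8873530414) ≈ -104.01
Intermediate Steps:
Add(Mul(1669, Pow(Add(Mul(1760, Pow(-113, -1)), Mul(362, Pow(-1791, -1))), -1)), Mul(4927, Pow(Add(2278, Mul(-1, -501)), -1))) = Add(Mul(1669, Pow(Add(Mul(1760, Rational(-1, 113)), Mul(362, Rational(-1, 1791))), -1)), Mul(4927, Pow(Add(2278, 501), -1))) = Add(Mul(1669, Pow(Add(Rational(-1760, 113), Rational(-362, 1791)), -1)), Mul(4927, Pow(2779, -1))) = Add(Mul(1669, Pow(Rational(-3193066, 202383), -1)), Mul(4927, Rational(1, 2779))) = Add(Mul(1669, Rational(-202383, 3193066)), Rational(4927, 2779)) = Add(Rational(-337777227, 3193066), Rational(4927, 2779)) = Rational(-922950677651, 8873530414)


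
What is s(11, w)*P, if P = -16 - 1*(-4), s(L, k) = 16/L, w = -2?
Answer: -192/11 ≈ -17.455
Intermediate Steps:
P = -12 (P = -16 + 4 = -12)
s(11, w)*P = (16/11)*(-12) = -192/11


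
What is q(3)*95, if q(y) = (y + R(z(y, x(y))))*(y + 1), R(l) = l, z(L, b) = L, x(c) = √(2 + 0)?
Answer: 2280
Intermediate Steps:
x(c) = √2
q(y) = 2*y*(1 + y) (q(y) = (y + y)*(y + 1) = (2*y)*(1 + y) = 2*y*(1 + y))
q(3)*95 = (2*3*(1 + 3))*95 = (2*3*4)*95 = 24*95 = 2280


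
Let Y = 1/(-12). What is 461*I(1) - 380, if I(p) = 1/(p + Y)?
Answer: 1352/11 ≈ 122.91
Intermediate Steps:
Y = -1/12 ≈ -0.083333
I(p) = 1/(-1/12 + p) (I(p) = 1/(p - 1/12) = 1/(-1/12 + p))
461*I(1) - 380 = 461*(12/(-1 + 12*1)) - 380 = 461*(12/(-1 + 12)) - 380 = 461*(12/11) - 380 = 5532/11 - 380 = 1352/11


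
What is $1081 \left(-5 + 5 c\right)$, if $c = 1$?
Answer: $0$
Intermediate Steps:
$1081 \left(-5 + 5 c\right) = 1081 \left(-5 + 5 \cdot 1\right) = 1081 \left(-5 + 5\right) = 1081 \cdot 0 = 0$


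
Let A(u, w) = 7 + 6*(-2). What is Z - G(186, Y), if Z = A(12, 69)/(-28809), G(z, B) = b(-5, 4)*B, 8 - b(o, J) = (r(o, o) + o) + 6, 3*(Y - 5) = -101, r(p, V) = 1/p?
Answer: 29730913/144045 ≈ 206.40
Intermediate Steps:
Y = -86/3 (Y = 5 + (1/3)*(-101) = 5 - 101/3 = -86/3 ≈ -28.667)
A(u, w) = -5 (A(u, w) = 7 - 12 = -5)
b(o, J) = 2 - o - 1/o (b(o, J) = 8 - ((1/o + o) + 6) = 8 - ((o + 1/o) + 6) = 8 - (6 + o + 1/o) = 8 + (-6 - o - 1/o) = 2 - o - 1/o)
G(z, B) = 36*B/5 (G(z, B) = (2 - 1*(-5) - 1/(-5))*B = (2 + 5 - 1*(-1/5))*B = (2 + 5 + 1/5)*B = 36*B/5)
Z = 5/28809 (Z = -5/(-28809) = -5*(-1/28809) = 5/28809 ≈ 0.00017356)
Z - G(186, Y) = 5/28809 - 36*(-86)/(5*3) = 5/28809 - 1*(-1032/5) = 5/28809 + 1032/5 = 29730913/144045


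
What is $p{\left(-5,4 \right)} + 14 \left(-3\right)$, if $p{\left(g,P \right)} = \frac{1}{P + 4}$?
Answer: $- \frac{335}{8} \approx -41.875$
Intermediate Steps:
$p{\left(g,P \right)} = \frac{1}{4 + P}$
$p{\left(-5,4 \right)} + 14 \left(-3\right) = \frac{1}{4 + 4} + 14 \left(-3\right) = \frac{1}{8} - 42 = - \frac{335}{8}$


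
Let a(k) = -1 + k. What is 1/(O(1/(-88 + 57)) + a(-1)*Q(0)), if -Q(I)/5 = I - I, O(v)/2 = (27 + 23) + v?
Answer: 31/3098 ≈ 0.010006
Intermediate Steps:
O(v) = 100 + 2*v (O(v) = 2*((27 + 23) + v) = 2*(50 + v) = 100 + 2*v)
Q(I) = 0 (Q(I) = -5*(I - I) = -5*0 = 0)
1/(O(1/(-88 + 57)) + a(-1)*Q(0)) = 1/((100 + 2/(-88 + 57)) + (-1 - 1)*0) = 1/((100 + 2/(-31)) - 2*0) = 1/((100 + 2*(-1/31)) + 0) = 1/((100 - 2/31) + 0) = 1/(3098/31 + 0) = 1/(3098/31) = 31/3098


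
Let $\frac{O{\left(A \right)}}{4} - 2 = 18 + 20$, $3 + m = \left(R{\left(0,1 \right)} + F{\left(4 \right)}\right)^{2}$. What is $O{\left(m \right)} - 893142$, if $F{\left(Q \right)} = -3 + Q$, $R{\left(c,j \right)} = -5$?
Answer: $-892982$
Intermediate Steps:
$m = 13$ ($m = -3 + \left(-5 + \left(-3 + 4\right)\right)^{2} = -3 + \left(-5 + 1\right)^{2} = -3 + \left(-4\right)^{2} = -3 + 16 = 13$)
$O{\left(A \right)} = 160$ ($O{\left(A \right)} = 8 + 4 \left(18 + 20\right) = 8 + 4 \cdot 38 = 8 + 152 = 160$)
$O{\left(m \right)} - 893142 = 160 - 893142 = -892982$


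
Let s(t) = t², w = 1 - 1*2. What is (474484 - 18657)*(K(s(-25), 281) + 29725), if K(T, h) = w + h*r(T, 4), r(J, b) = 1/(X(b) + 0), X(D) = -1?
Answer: 13420914361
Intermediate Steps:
w = -1 (w = 1 - 2 = -1)
r(J, b) = -1 (r(J, b) = 1/(-1 + 0) = 1/(-1) = -1)
K(T, h) = -1 - h (K(T, h) = -1 + h*(-1) = -1 - h)
(474484 - 18657)*(K(s(-25), 281) + 29725) = (474484 - 18657)*((-1 - 1*281) + 29725) = 455827*((-1 - 281) + 29725) = 455827*(-282 + 29725) = 455827*29443 = 13420914361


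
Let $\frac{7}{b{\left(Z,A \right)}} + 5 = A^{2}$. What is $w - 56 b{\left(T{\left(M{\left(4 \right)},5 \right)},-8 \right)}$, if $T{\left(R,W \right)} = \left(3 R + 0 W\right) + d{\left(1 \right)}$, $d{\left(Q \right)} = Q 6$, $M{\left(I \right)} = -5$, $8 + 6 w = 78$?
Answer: $\frac{889}{177} \approx 5.0226$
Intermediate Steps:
$w = \frac{35}{3}$ ($w = - \frac{4}{3} + \frac{1}{6} \cdot 78 = - \frac{4}{3} + 13 = \frac{35}{3} \approx 11.667$)
$d{\left(Q \right)} = 6 Q$
$T{\left(R,W \right)} = 6 + 3 R$ ($T{\left(R,W \right)} = \left(3 R + 0 W\right) + 6 \cdot 1 = \left(3 R + 0\right) + 6 = 3 R + 6 = 6 + 3 R$)
$b{\left(Z,A \right)} = \frac{7}{-5 + A^{2}}$
$w - 56 b{\left(T{\left(M{\left(4 \right)},5 \right)},-8 \right)} = \frac{35}{3} - 56 \frac{7}{-5 + \left(-8\right)^{2}} = \frac{35}{3} - 56 \frac{7}{-5 + 64} = \frac{35}{3} - 56 \cdot \frac{7}{59} = \frac{35}{3} - 56 \cdot 7 \cdot \frac{1}{59} = \frac{35}{3} - \frac{392}{59} = \frac{889}{177}$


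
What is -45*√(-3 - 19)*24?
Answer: -1080*I*√22 ≈ -5065.6*I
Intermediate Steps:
-45*√(-3 - 19)*24 = -45*I*√22*24 = -1080*I*√22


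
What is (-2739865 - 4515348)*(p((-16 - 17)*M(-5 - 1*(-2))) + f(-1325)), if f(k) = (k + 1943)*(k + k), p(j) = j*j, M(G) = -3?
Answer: 11810753987487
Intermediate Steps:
p(j) = j**2
f(k) = 2*k*(1943 + k) (f(k) = (1943 + k)*(2*k) = 2*k*(1943 + k))
(-2739865 - 4515348)*(p((-16 - 17)*M(-5 - 1*(-2))) + f(-1325)) = (-2739865 - 4515348)*(((-16 - 17)*(-3))**2 + 2*(-1325)*(1943 - 1325)) = -7255213*((-33*(-3))**2 + 2*(-1325)*618) = -7255213*(99**2 - 1637700) = -7255213*(9801 - 1637700) = -7255213*(-1627899) = 11810753987487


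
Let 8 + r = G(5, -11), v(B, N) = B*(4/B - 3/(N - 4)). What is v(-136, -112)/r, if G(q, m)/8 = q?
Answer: 7/464 ≈ 0.015086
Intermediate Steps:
G(q, m) = 8*q
v(B, N) = B*(-3/(-4 + N) + 4/B) (v(B, N) = B*(4/B - 3/(-4 + N)) = B*(-3/(-4 + N) + 4/B))
r = 32 (r = -8 + 8*5 = -8 + 40 = 32)
v(-136, -112)/r = ((-16 - 3*(-136) + 4*(-112))/(-4 - 112))/32 = ((-16 + 408 - 448)/(-116))*(1/32) = -1/116*(-56)*(1/32) = (14/29)*(1/32) = 7/464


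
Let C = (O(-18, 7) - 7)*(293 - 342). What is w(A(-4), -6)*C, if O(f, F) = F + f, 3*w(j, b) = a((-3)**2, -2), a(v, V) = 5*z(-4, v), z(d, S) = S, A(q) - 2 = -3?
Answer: 13230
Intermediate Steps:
A(q) = -1 (A(q) = 2 - 3 = -1)
a(v, V) = 5*v
w(j, b) = 15 (w(j, b) = (5*(-3)**2)/3 = (5*9)/3 = (1/3)*45 = 15)
C = 882 (C = ((7 - 18) - 7)*(293 - 342) = (-11 - 7)*(-49) = -18*(-49) = 882)
w(A(-4), -6)*C = 15*882 = 13230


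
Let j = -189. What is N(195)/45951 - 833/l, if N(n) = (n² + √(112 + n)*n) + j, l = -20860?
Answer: 39406483/45644660 + 65*√307/15317 ≈ 0.93769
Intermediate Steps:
N(n) = -189 + n² + n*√(112 + n) (N(n) = (n² + √(112 + n)*n) - 189 = (n² + n*√(112 + n)) - 189 = -189 + n² + n*√(112 + n))
N(195)/45951 - 833/l = (-189 + 195² + 195*√(112 + 195))/45951 - 833/(-20860) = (-189 + 38025 + 195*√307)*(1/45951) - 833*(-1/20860) = (37836 + 195*√307)*(1/45951) + 119/2980 = (12612/15317 + 65*√307/15317) + 119/2980 = 39406483/45644660 + 65*√307/15317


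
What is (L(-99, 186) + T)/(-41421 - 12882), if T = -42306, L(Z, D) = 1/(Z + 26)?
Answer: 3088339/3964119 ≈ 0.77907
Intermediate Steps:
L(Z, D) = 1/(26 + Z)
(L(-99, 186) + T)/(-41421 - 12882) = (1/(26 - 99) - 42306)/(-41421 - 12882) = (1/(-73) - 42306)/(-54303) = (-1/73 - 42306)*(-1/54303) = -3088339/73*(-1/54303) = 3088339/3964119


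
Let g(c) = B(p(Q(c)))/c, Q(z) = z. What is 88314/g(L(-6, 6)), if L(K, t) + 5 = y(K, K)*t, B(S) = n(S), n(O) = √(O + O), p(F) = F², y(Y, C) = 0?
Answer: -44157*√2 ≈ -62447.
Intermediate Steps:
n(O) = √2*√O (n(O) = √(2*O) = √2*√O)
B(S) = √2*√S
L(K, t) = -5 (L(K, t) = -5 + 0*t = -5 + 0 = -5)
g(c) = √2*√(c²)/c (g(c) = (√2*√(c²))/c = √2*√(c²)/c)
88314/g(L(-6, 6)) = 88314/((√2*√((-5)²)/(-5))) = 88314/((√2*(-⅕)*√25)) = 88314/((√2*(-⅕)*5)) = 88314/((-√2)) = 88314*(-√2/2) = -44157*√2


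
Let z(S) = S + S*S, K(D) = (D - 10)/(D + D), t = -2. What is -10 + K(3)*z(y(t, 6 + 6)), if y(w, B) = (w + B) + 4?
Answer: -255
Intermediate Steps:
y(w, B) = 4 + B + w (y(w, B) = (B + w) + 4 = 4 + B + w)
K(D) = (-10 + D)/(2*D) (K(D) = (-10 + D)/((2*D)) = (-10 + D)*(1/(2*D)) = (-10 + D)/(2*D))
z(S) = S + S²
-10 + K(3)*z(y(t, 6 + 6)) = -10 + ((½)*(-10 + 3)/3)*((4 + (6 + 6) - 2)*(1 + (4 + (6 + 6) - 2))) = -10 + ((½)*(⅓)*(-7))*((4 + 12 - 2)*(1 + (4 + 12 - 2))) = -10 - 49*(1 + 14)/3 = -10 - 49*15/3 = -10 - 7/6*210 = -10 - 245 = -255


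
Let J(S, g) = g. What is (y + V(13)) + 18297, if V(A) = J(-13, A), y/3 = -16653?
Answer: -31649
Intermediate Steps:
y = -49959 (y = 3*(-16653) = -49959)
V(A) = A
(y + V(13)) + 18297 = (-49959 + 13) + 18297 = -49946 + 18297 = -31649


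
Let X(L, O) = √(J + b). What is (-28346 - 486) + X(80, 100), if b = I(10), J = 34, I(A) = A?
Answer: -28832 + 2*√11 ≈ -28825.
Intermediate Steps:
b = 10
X(L, O) = 2*√11 (X(L, O) = √(34 + 10) = √44 = 2*√11)
(-28346 - 486) + X(80, 100) = (-28346 - 486) + 2*√11 = -28832 + 2*√11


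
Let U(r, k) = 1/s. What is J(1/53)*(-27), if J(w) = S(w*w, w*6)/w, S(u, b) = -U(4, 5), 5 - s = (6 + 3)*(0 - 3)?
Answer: 1431/32 ≈ 44.719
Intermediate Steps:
s = 32 (s = 5 - (6 + 3)*(0 - 3) = 5 - 9*(-3) = 5 - 1*(-27) = 5 + 27 = 32)
U(r, k) = 1/32
S(u, b) = -1/32 (S(u, b) = -1*1/32 = -1/32)
J(w) = -1/(32*w)
J(1/53)*(-27) = -1/(32*(1/53))*(-27) = -1/(32*1/53)*(-27) = -1/32*53*(-27) = -53/32*(-27) = 1431/32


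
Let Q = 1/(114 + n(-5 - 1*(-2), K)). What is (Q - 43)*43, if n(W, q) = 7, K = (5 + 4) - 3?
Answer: -223686/121 ≈ -1848.6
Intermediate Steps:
K = 6 (K = 9 - 3 = 6)
Q = 1/121 (Q = 1/(114 + 7) = 1/121 ≈ 0.0082645)
(Q - 43)*43 = (1/121 - 43)*43 = -5202/121*43 = -223686/121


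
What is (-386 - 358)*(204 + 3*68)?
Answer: -303552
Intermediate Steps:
(-386 - 358)*(204 + 3*68) = -744*(204 + 204) = -744*408 = -303552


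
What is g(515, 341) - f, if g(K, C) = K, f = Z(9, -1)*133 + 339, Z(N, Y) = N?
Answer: -1021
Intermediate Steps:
f = 1536 (f = 9*133 + 339 = 1197 + 339 = 1536)
g(515, 341) - f = 515 - 1*1536 = 515 - 1536 = -1021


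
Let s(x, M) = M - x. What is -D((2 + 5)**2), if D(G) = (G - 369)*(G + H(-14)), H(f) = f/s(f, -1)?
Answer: 199360/13 ≈ 15335.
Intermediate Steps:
H(f) = f/(-1 - f)
D(G) = (-369 + G)*(-14/13 + G) (D(G) = (G - 369)*(G - 1*(-14)/(1 - 14)) = (-369 + G)*(G - 1*(-14)/(-13)) = (-369 + G)*(G - 1*(-14)*(-1/13)) = (-369 + G)*(G - 14/13) = (-369 + G)*(-14/13 + G))
-D((2 + 5)**2) = -(5166/13 + ((2 + 5)**2)**2 - 4811*(2 + 5)**2/13) = -(5166/13 + (7**2)**2 - 4811/13*7**2) = -(5166/13 + 49**2 - 4811/13*49) = -(5166/13 + 2401 - 235739/13) = -1*(-199360/13) = 199360/13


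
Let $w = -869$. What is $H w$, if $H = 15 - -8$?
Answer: $-19987$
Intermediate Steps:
$H = 23$ ($H = 15 + 8 = 23$)
$H w = 23 \left(-869\right) = -19987$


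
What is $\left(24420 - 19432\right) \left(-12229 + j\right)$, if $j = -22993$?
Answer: $-175687336$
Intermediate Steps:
$\left(24420 - 19432\right) \left(-12229 + j\right) = \left(24420 - 19432\right) \left(-12229 - 22993\right) = 4988 \left(-35222\right) = -175687336$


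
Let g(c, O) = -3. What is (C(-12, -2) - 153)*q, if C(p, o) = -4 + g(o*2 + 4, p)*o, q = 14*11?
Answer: -23254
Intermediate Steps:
q = 154
C(p, o) = -4 - 3*o
(C(-12, -2) - 153)*q = ((-4 - 3*(-2)) - 153)*154 = ((-4 + 6) - 153)*154 = (2 - 153)*154 = -151*154 = -23254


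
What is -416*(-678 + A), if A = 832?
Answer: -64064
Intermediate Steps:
-416*(-678 + A) = -416*(-678 + 832) = -416*154 = -64064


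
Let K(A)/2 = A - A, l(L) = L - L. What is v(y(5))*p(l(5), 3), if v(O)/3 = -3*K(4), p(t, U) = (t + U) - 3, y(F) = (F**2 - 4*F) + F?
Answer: 0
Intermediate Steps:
l(L) = 0
y(F) = F**2 - 3*F
K(A) = 0 (K(A) = 2*(A - A) = 2*0 = 0)
p(t, U) = -3 + U + t (p(t, U) = (U + t) - 3 = -3 + U + t)
v(O) = 0 (v(O) = 3*(-3*0) = 3*0 = 0)
v(y(5))*p(l(5), 3) = 0*(-3 + 3 + 0) = 0*0 = 0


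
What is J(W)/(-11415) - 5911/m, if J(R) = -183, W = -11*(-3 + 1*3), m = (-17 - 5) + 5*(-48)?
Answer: 22507337/996910 ≈ 22.577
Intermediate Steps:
m = -262 (m = -22 - 240 = -262)
W = 0 (W = -11*(-3 + 3) = -11*0 = 0)
J(W)/(-11415) - 5911/m = -183/(-11415) - 5911/(-262) = -183*(-1/11415) - 5911*(-1/262) = 61/3805 + 5911/262 = 22507337/996910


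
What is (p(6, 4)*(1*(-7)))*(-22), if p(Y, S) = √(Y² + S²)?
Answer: 308*√13 ≈ 1110.5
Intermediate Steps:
p(Y, S) = √(S² + Y²)
(p(6, 4)*(1*(-7)))*(-22) = (√(4² + 6²)*(1*(-7)))*(-22) = (√(16 + 36)*(-7))*(-22) = (√52*(-7))*(-22) = ((2*√13)*(-7))*(-22) = -14*√13*(-22) = 308*√13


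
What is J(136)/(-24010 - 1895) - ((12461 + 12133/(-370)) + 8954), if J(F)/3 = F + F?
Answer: -13663037287/638990 ≈ -21382.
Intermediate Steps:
J(F) = 6*F (J(F) = 3*(F + F) = 3*(2*F) = 6*F)
J(136)/(-24010 - 1895) - ((12461 + 12133/(-370)) + 8954) = (6*136)/(-24010 - 1895) - ((12461 + 12133/(-370)) + 8954) = 816/(-25905) - ((12461 + 12133*(-1/370)) + 8954) = 816*(-1/25905) - ((12461 - 12133/370) + 8954) = -272/8635 - (4598437/370 + 8954) = -272/8635 - 1*7911417/370 = -272/8635 - 7911417/370 = -13663037287/638990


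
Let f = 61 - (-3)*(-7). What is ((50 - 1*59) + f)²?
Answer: 961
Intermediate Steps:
f = 40 (f = 61 - 1*21 = 61 - 21 = 40)
((50 - 1*59) + f)² = ((50 - 1*59) + 40)² = ((50 - 59) + 40)² = (-9 + 40)² = 31² = 961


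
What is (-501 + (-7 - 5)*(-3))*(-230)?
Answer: 106950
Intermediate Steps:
(-501 + (-7 - 5)*(-3))*(-230) = (-501 - 12*(-3))*(-230) = (-501 + 36)*(-230) = -465*(-230) = 106950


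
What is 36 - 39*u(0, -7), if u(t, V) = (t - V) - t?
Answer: -237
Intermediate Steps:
u(t, V) = -V
36 - 39*u(0, -7) = 36 - (-39)*(-7) = 36 - 39*7 = 36 - 273 = -237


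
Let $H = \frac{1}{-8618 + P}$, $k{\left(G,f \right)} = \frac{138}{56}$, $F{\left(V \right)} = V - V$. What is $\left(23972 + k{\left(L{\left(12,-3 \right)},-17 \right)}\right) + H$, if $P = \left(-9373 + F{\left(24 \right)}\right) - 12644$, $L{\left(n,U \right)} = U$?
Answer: $\frac{20564815947}{857780} \approx 23974.0$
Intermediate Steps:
$F{\left(V \right)} = 0$
$k{\left(G,f \right)} = \frac{69}{28}$ ($k{\left(G,f \right)} = 138 \cdot \frac{1}{56} = \frac{69}{28}$)
$P = -22017$ ($P = \left(-9373 + 0\right) - 12644 = -9373 - 12644 = -22017$)
$H = - \frac{1}{30635}$ ($H = \frac{1}{-8618 - 22017} = \frac{1}{-30635} = - \frac{1}{30635} \approx -3.2642 \cdot 10^{-5}$)
$\left(23972 + k{\left(L{\left(12,-3 \right)},-17 \right)}\right) + H = \left(23972 + \frac{69}{28}\right) - \frac{1}{30635} = \frac{671285}{28} - \frac{1}{30635} = \frac{20564815947}{857780}$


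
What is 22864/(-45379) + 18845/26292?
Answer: 254026967/1193104668 ≈ 0.21291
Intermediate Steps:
22864/(-45379) + 18845/26292 = 22864*(-1/45379) + 18845*(1/26292) = -22864/45379 + 18845/26292 = 254026967/1193104668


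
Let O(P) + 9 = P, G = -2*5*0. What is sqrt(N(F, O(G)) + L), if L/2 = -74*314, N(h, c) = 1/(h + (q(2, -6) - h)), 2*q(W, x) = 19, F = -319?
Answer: I*sqrt(16776354)/19 ≈ 215.57*I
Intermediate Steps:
q(W, x) = 19/2 (q(W, x) = (1/2)*19 = 19/2)
G = 0 (G = -10*0 = 0)
O(P) = -9 + P
N(h, c) = 2/19 (N(h, c) = 1/(h + (19/2 - h)) = 1/(19/2) = 2/19)
L = -46472 (L = 2*(-74*314) = 2*(-23236) = -46472)
sqrt(N(F, O(G)) + L) = sqrt(2/19 - 46472) = sqrt(-882966/19) = I*sqrt(16776354)/19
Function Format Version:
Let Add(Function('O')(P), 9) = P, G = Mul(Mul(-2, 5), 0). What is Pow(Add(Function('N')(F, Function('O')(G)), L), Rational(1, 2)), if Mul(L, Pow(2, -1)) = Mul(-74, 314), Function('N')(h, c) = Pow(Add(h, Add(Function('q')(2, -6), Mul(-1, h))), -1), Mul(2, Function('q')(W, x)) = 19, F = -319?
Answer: Mul(Rational(1, 19), I, Pow(16776354, Rational(1, 2))) ≈ Mul(215.57, I)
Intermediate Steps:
Function('q')(W, x) = Rational(19, 2) (Function('q')(W, x) = Mul(Rational(1, 2), 19) = Rational(19, 2))
G = 0 (G = Mul(-10, 0) = 0)
Function('O')(P) = Add(-9, P)
Function('N')(h, c) = Rational(2, 19) (Function('N')(h, c) = Pow(Add(h, Add(Rational(19, 2), Mul(-1, h))), -1) = Pow(Rational(19, 2), -1) = Rational(2, 19))
L = -46472 (L = Mul(2, Mul(-74, 314)) = Mul(2, -23236) = -46472)
Pow(Add(Function('N')(F, Function('O')(G)), L), Rational(1, 2)) = Pow(Add(Rational(2, 19), -46472), Rational(1, 2)) = Pow(Rational(-882966, 19), Rational(1, 2)) = Mul(Rational(1, 19), I, Pow(16776354, Rational(1, 2)))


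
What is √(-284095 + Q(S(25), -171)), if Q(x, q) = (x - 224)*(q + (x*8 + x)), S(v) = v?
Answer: I*√294841 ≈ 542.99*I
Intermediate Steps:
Q(x, q) = (-224 + x)*(q + 9*x) (Q(x, q) = (-224 + x)*(q + (8*x + x)) = (-224 + x)*(q + 9*x))
√(-284095 + Q(S(25), -171)) = √(-284095 + (-2016*25 - 224*(-171) + 9*25² - 171*25)) = √(-284095 + (-50400 + 38304 + 9*625 - 4275)) = √(-284095 + (-50400 + 38304 + 5625 - 4275)) = √(-284095 - 10746) = √(-294841) = I*√294841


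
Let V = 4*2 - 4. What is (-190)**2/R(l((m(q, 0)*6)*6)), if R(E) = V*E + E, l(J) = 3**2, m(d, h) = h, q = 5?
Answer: 7220/9 ≈ 802.22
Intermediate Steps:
l(J) = 9
V = 4 (V = 8 - 4 = 4)
R(E) = 5*E (R(E) = 4*E + E = 5*E)
(-190)**2/R(l((m(q, 0)*6)*6)) = (-190)**2/((5*9)) = 36100/45 = 36100*(1/45) = 7220/9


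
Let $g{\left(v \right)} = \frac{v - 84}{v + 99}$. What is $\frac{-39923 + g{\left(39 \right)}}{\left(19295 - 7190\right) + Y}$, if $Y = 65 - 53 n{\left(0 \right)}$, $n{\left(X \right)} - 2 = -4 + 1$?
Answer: $- \frac{1836473}{562258} \approx -3.2662$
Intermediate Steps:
$n{\left(X \right)} = -1$ ($n{\left(X \right)} = 2 + \left(-4 + 1\right) = 2 - 3 = -1$)
$g{\left(v \right)} = \frac{-84 + v}{99 + v}$
$Y = 118$ ($Y = 65 - -53 = 65 + 53 = 118$)
$\frac{-39923 + g{\left(39 \right)}}{\left(19295 - 7190\right) + Y} = \frac{-39923 + \frac{-84 + 39}{99 + 39}}{\left(19295 - 7190\right) + 118} = \frac{-39923 + \frac{1}{138} \left(-45\right)}{\left(19295 - 7190\right) + 118} = \frac{-39923 + \frac{1}{138} \left(-45\right)}{12105 + 118} = \frac{-39923 - \frac{15}{46}}{12223} = \left(- \frac{1836473}{46}\right) \frac{1}{12223} = - \frac{1836473}{562258}$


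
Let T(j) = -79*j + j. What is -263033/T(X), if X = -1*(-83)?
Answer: 263033/6474 ≈ 40.629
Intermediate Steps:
X = 83
T(j) = -78*j
-263033/T(X) = -263033/((-78*83)) = -263033/(-6474) = -263033*(-1/6474) = 263033/6474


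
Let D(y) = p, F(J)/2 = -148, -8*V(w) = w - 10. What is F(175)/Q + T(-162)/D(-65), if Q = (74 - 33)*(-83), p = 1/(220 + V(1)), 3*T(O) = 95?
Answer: 571898269/81672 ≈ 7002.4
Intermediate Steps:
T(O) = 95/3 (T(O) = (⅓)*95 = 95/3)
V(w) = 5/4 - w/8 (V(w) = -(w - 10)/8 = -(-10 + w)/8 = 5/4 - w/8)
F(J) = -296 (F(J) = 2*(-148) = -296)
p = 8/1769 (p = 1/(220 + (5/4 - ⅛*1)) = 1/(220 + (5/4 - ⅛)) = 1/(220 + 9/8) = 1/(1769/8) = 8/1769 ≈ 0.0045223)
D(y) = 8/1769
Q = -3403 (Q = 41*(-83) = -3403)
F(175)/Q + T(-162)/D(-65) = -296/(-3403) + 95/(3*(8/1769)) = -296*(-1/3403) + (95/3)*(1769/8) = 296/3403 + 168055/24 = 571898269/81672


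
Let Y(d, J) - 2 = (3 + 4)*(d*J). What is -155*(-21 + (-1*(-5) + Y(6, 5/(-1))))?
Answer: 34720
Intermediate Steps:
Y(d, J) = 2 + 7*J*d (Y(d, J) = 2 + (3 + 4)*(d*J) = 2 + 7*(J*d) = 2 + 7*J*d)
-155*(-21 + (-1*(-5) + Y(6, 5/(-1)))) = -155*(-21 + (-1*(-5) + (2 + 7*(5/(-1))*6))) = -155*(-21 + (5 + (2 + 7*(5*(-1))*6))) = -155*(-21 + (5 + (2 + 7*(-5)*6))) = -155*(-21 + (5 + (2 - 210))) = -155*(-21 + (5 - 208)) = -155*(-21 - 203) = -155*(-224) = 34720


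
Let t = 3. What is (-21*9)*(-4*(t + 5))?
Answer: 6048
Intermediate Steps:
(-21*9)*(-4*(t + 5)) = (-21*9)*(-4*(3 + 5)) = -(-756)*8 = -189*(-32) = 6048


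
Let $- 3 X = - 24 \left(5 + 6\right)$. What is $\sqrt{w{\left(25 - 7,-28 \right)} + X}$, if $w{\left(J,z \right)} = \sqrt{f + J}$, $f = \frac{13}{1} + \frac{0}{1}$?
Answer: $\sqrt{88 + \sqrt{31}} \approx 9.673$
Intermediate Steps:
$f = 13$ ($f = 13 \cdot 1 + 0 \cdot 1 = 13 + 0 = 13$)
$w{\left(J,z \right)} = \sqrt{13 + J}$
$X = 88$ ($X = - \frac{\left(-24\right) \left(5 + 6\right)}{3} = - \frac{\left(-24\right) 11}{3} = \left(- \frac{1}{3}\right) \left(-264\right) = 88$)
$\sqrt{w{\left(25 - 7,-28 \right)} + X} = \sqrt{\sqrt{13 + \left(25 - 7\right)} + 88} = \sqrt{\sqrt{13 + 18} + 88} = \sqrt{\sqrt{31} + 88} = \sqrt{88 + \sqrt{31}}$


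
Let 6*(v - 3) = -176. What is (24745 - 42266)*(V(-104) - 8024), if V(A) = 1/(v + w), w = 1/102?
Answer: 125827306794/895 ≈ 1.4059e+8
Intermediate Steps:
v = -79/3 (v = 3 + (⅙)*(-176) = 3 - 88/3 = -79/3 ≈ -26.333)
w = 1/102 ≈ 0.0098039
V(A) = -34/895 (V(A) = 1/(-79/3 + 1/102) = 1/(-895/34) = -34/895)
(24745 - 42266)*(V(-104) - 8024) = (24745 - 42266)*(-34/895 - 8024) = -17521*(-7181514/895) = 125827306794/895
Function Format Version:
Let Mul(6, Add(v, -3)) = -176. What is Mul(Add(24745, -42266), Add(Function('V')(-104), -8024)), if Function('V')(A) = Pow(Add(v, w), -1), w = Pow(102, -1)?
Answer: Rational(125827306794, 895) ≈ 1.4059e+8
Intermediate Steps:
v = Rational(-79, 3) (v = Add(3, Mul(Rational(1, 6), -176)) = Add(3, Rational(-88, 3)) = Rational(-79, 3) ≈ -26.333)
w = Rational(1, 102) ≈ 0.0098039
Function('V')(A) = Rational(-34, 895) (Function('V')(A) = Pow(Add(Rational(-79, 3), Rational(1, 102)), -1) = Pow(Rational(-895, 34), -1) = Rational(-34, 895))
Mul(Add(24745, -42266), Add(Function('V')(-104), -8024)) = Mul(Add(24745, -42266), Add(Rational(-34, 895), -8024)) = Mul(-17521, Rational(-7181514, 895)) = Rational(125827306794, 895)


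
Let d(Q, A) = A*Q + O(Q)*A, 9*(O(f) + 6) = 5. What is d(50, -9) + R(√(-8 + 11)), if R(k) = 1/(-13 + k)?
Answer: -66579/166 - √3/166 ≈ -401.09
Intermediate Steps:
O(f) = -49/9 (O(f) = -6 + (⅑)*5 = -6 + 5/9 = -49/9)
d(Q, A) = -49*A/9 + A*Q (d(Q, A) = A*Q - 49*A/9 = -49*A/9 + A*Q)
d(50, -9) + R(√(-8 + 11)) = (⅑)*(-9)*(-49 + 9*50) + 1/(-13 + √(-8 + 11)) = (⅑)*(-9)*(-49 + 450) + 1/(-13 + √3) = (⅑)*(-9)*401 + 1/(-13 + √3) = -401 + 1/(-13 + √3)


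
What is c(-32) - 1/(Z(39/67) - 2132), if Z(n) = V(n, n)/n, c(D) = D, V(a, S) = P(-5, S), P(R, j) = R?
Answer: -2671417/83483 ≈ -32.000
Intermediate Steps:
V(a, S) = -5
Z(n) = -5/n
c(-32) - 1/(Z(39/67) - 2132) = -32 - 1/(-5/(39/67) - 2132) = -32 - 1/(-5/(39*(1/67)) - 2132) = -32 - 1/(-5/39/67 - 2132) = -32 - 1/(-5*67/39 - 2132) = -32 - 1/(-335/39 - 2132) = -32 - 1/(-83483/39) = -32 - 1*(-39/83483) = -32 + 39/83483 = -2671417/83483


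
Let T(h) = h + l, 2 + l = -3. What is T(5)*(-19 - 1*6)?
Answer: 0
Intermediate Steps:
l = -5 (l = -2 - 3 = -5)
T(h) = -5 + h (T(h) = h - 5 = -5 + h)
T(5)*(-19 - 1*6) = (-5 + 5)*(-19 - 1*6) = 0*(-19 - 6) = 0*(-25) = 0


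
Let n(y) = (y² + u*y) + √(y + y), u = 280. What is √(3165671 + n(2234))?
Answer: √(8781947 + 2*√1117) ≈ 2963.4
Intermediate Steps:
n(y) = y² + 280*y + √2*√y (n(y) = (y² + 280*y) + √(y + y) = (y² + 280*y) + √(2*y) = (y² + 280*y) + √2*√y = y² + 280*y + √2*√y)
√(3165671 + n(2234)) = √(3165671 + (2234² + 280*2234 + √2*√2234)) = √(3165671 + (4990756 + 625520 + 2*√1117)) = √(3165671 + (5616276 + 2*√1117)) = √(8781947 + 2*√1117)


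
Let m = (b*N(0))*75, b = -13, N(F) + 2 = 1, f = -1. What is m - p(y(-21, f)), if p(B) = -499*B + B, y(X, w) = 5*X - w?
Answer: -50817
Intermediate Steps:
N(F) = -1 (N(F) = -2 + 1 = -1)
y(X, w) = -w + 5*X
p(B) = -498*B
m = 975 (m = -13*(-1)*75 = 13*75 = 975)
m - p(y(-21, f)) = 975 - (-498)*(-1*(-1) + 5*(-21)) = 975 - (-498)*(1 - 105) = 975 - (-498)*(-104) = 975 - 1*51792 = 975 - 51792 = -50817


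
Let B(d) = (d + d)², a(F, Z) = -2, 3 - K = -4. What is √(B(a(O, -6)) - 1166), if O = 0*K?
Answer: 5*I*√46 ≈ 33.912*I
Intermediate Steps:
K = 7 (K = 3 - 1*(-4) = 3 + 4 = 7)
O = 0 (O = 0*7 = 0)
B(d) = 4*d² (B(d) = (2*d)² = 4*d²)
√(B(a(O, -6)) - 1166) = √(4*(-2)² - 1166) = √(4*4 - 1166) = √(16 - 1166) = √(-1150) = 5*I*√46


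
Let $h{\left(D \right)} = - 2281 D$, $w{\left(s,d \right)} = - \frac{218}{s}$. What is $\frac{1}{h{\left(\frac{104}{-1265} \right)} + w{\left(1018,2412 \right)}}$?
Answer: $\frac{643885}{120609131} \approx 0.0053386$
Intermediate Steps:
$\frac{1}{h{\left(\frac{104}{-1265} \right)} + w{\left(1018,2412 \right)}} = \frac{1}{- 2281 \frac{104}{-1265} - \frac{218}{1018}} = \frac{1}{- 2281 \cdot 104 \left(- \frac{1}{1265}\right) - \frac{109}{509}} = \frac{1}{\left(-2281\right) \left(- \frac{104}{1265}\right) - \frac{109}{509}} = \frac{1}{\frac{237224}{1265} - \frac{109}{509}} = \frac{1}{\frac{120609131}{643885}} = \frac{643885}{120609131}$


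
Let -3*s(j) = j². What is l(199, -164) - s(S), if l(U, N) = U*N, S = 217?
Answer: -50819/3 ≈ -16940.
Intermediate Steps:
l(U, N) = N*U
s(j) = -j²/3
l(199, -164) - s(S) = -164*199 - (-1)*217²/3 = -32636 - (-1)*47089/3 = -32636 - 1*(-47089/3) = -32636 + 47089/3 = -50819/3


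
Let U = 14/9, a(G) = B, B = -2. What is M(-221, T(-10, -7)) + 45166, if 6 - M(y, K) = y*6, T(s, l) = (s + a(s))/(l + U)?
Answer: 46498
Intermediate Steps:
a(G) = -2
U = 14/9 (U = 14*(1/9) = 14/9 ≈ 1.5556)
T(s, l) = (-2 + s)/(14/9 + l) (T(s, l) = (s - 2)/(l + 14/9) = (-2 + s)/(14/9 + l))
M(y, K) = 6 - 6*y (M(y, K) = 6 - y*6 = 6 - 6*y)
M(-221, T(-10, -7)) + 45166 = (6 - 6*(-221)) + 45166 = (6 + 1326) + 45166 = 1332 + 45166 = 46498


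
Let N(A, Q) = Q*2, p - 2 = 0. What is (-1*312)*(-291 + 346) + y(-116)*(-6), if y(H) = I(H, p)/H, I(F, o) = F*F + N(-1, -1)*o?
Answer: -477462/29 ≈ -16464.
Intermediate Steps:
p = 2 (p = 2 + 0 = 2)
N(A, Q) = 2*Q
I(F, o) = F**2 - 2*o (I(F, o) = F*F + (2*(-1))*o = F**2 - 2*o)
y(H) = (-4 + H**2)/H (y(H) = (H**2 - 2*2)/H = (H**2 - 4)/H = (-4 + H**2)/H)
(-1*312)*(-291 + 346) + y(-116)*(-6) = (-1*312)*(-291 + 346) + (-116 - 4/(-116))*(-6) = -312*55 + (-116 - 4*(-1/116))*(-6) = -17160 + (-116 + 1/29)*(-6) = -17160 - 3363/29*(-6) = -17160 + 20178/29 = -477462/29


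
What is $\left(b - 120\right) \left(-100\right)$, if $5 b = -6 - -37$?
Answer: $11380$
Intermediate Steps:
$b = \frac{31}{5}$ ($b = \frac{-6 - -37}{5} = \frac{-6 + 37}{5} = \frac{1}{5} \cdot 31 = \frac{31}{5} \approx 6.2$)
$\left(b - 120\right) \left(-100\right) = \left(\frac{31}{5} - 120\right) \left(-100\right) = \left(- \frac{569}{5}\right) \left(-100\right) = 11380$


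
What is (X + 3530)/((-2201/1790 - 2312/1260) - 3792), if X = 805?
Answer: -488857950/427969427 ≈ -1.1423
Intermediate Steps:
(X + 3530)/((-2201/1790 - 2312/1260) - 3792) = (805 + 3530)/((-2201/1790 - 2312/1260) - 3792) = 4335/((-2201*1/1790 - 2312*1/1260) - 3792) = 4335/((-2201/1790 - 578/315) - 3792) = 4335/(-345587/112770 - 3792) = 4335/(-427969427/112770) = 4335*(-112770/427969427) = -488857950/427969427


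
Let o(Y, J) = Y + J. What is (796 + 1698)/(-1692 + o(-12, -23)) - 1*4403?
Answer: -7606475/1727 ≈ -4404.4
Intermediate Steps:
o(Y, J) = J + Y
(796 + 1698)/(-1692 + o(-12, -23)) - 1*4403 = (796 + 1698)/(-1692 + (-23 - 12)) - 1*4403 = 2494/(-1692 - 35) - 4403 = 2494/(-1727) - 4403 = 2494*(-1/1727) - 4403 = -2494/1727 - 4403 = -7606475/1727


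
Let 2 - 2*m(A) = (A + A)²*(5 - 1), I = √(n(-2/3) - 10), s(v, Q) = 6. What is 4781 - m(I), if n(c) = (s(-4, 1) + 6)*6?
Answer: 5276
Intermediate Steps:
n(c) = 72 (n(c) = (6 + 6)*6 = 12*6 = 72)
I = √62 (I = √(72 - 10) = √62 ≈ 7.8740)
m(A) = 1 - 8*A² (m(A) = 1 - (A + A)²*(5 - 1)/2 = 1 - (2*A)²*4/2 = 1 - 4*A²*4/2 = 1 - 8*A²)
4781 - m(I) = 4781 - (1 - 8*(√62)²) = 4781 - (1 - 8*62) = 4781 - (1 - 496) = 4781 - 1*(-495) = 4781 + 495 = 5276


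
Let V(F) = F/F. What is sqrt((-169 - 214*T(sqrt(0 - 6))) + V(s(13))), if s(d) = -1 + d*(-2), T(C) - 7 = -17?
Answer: 2*sqrt(493) ≈ 44.407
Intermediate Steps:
T(C) = -10 (T(C) = 7 - 17 = -10)
s(d) = -1 - 2*d
V(F) = 1
sqrt((-169 - 214*T(sqrt(0 - 6))) + V(s(13))) = sqrt((-169 - 214*(-10)) + 1) = sqrt((-169 + 2140) + 1) = sqrt(1971 + 1) = sqrt(1972) = 2*sqrt(493)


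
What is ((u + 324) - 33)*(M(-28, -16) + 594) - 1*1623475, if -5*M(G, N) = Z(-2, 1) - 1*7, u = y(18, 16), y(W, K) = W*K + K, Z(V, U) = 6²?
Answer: -1273496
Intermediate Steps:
Z(V, U) = 36
y(W, K) = K + K*W (y(W, K) = K*W + K = K + K*W)
u = 304 (u = 16*(1 + 18) = 16*19 = 304)
M(G, N) = -29/5 (M(G, N) = -(36 - 1*7)/5 = -(36 - 7)/5 = -⅕*29 = -29/5)
((u + 324) - 33)*(M(-28, -16) + 594) - 1*1623475 = ((304 + 324) - 33)*(-29/5 + 594) - 1*1623475 = (628 - 33)*(2941/5) - 1623475 = 595*(2941/5) - 1623475 = 349979 - 1623475 = -1273496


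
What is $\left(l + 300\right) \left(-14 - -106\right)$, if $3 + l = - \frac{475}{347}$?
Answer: $\frac{9437728}{347} \approx 27198.0$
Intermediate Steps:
$l = - \frac{1516}{347}$ ($l = -3 - \frac{475}{347} = - \frac{1516}{347} \approx -4.3689$)
$\left(l + 300\right) \left(-14 - -106\right) = \left(- \frac{1516}{347} + 300\right) \left(-14 - -106\right) = \frac{102584 \left(-14 + 106\right)}{347} = \frac{102584}{347} \cdot 92 = \frac{9437728}{347}$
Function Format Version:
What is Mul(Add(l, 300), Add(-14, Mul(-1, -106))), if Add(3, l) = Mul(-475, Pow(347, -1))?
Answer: Rational(9437728, 347) ≈ 27198.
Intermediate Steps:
l = Rational(-1516, 347) (l = Add(-3, Mul(-475, Pow(347, -1))) = Add(-3, Mul(-475, Rational(1, 347))) = Add(-3, Rational(-475, 347)) = Rational(-1516, 347) ≈ -4.3689)
Mul(Add(l, 300), Add(-14, Mul(-1, -106))) = Mul(Add(Rational(-1516, 347), 300), Add(-14, Mul(-1, -106))) = Mul(Rational(102584, 347), Add(-14, 106)) = Mul(Rational(102584, 347), 92) = Rational(9437728, 347)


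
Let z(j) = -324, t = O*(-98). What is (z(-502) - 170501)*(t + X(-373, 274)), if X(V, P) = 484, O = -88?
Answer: -1555874100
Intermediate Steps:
t = 8624 (t = -88*(-98) = 8624)
(z(-502) - 170501)*(t + X(-373, 274)) = (-324 - 170501)*(8624 + 484) = -170825*9108 = -1555874100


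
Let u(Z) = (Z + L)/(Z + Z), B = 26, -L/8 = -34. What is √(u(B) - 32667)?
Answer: I*√22079018/26 ≈ 180.72*I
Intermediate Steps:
L = 272 (L = -8*(-34) = 272)
u(Z) = (272 + Z)/(2*Z) (u(Z) = (Z + 272)/(Z + Z) = (272 + Z)/((2*Z)) = (272 + Z)*(1/(2*Z)) = (272 + Z)/(2*Z))
√(u(B) - 32667) = √((½)*(272 + 26)/26 - 32667) = √((½)*(1/26)*298 - 32667) = √(149/26 - 32667) = √(-849193/26) = I*√22079018/26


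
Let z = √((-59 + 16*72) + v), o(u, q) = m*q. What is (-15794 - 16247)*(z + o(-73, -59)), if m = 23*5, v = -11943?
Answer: 217398185 - 160205*I*√434 ≈ 2.174e+8 - 3.3375e+6*I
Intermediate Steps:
m = 115
o(u, q) = 115*q
z = 5*I*√434 (z = √((-59 + 16*72) - 11943) = √((-59 + 1152) - 11943) = √(1093 - 11943) = √(-10850) = 5*I*√434 ≈ 104.16*I)
(-15794 - 16247)*(z + o(-73, -59)) = (-15794 - 16247)*(5*I*√434 + 115*(-59)) = -32041*(5*I*√434 - 6785) = -32041*(-6785 + 5*I*√434) = 217398185 - 160205*I*√434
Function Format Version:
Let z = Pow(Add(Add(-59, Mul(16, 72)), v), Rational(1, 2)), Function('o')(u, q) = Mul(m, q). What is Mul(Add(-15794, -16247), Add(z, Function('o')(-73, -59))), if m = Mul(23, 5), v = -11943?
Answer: Add(217398185, Mul(-160205, I, Pow(434, Rational(1, 2)))) ≈ Add(2.1740e+8, Mul(-3.3375e+6, I))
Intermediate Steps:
m = 115
Function('o')(u, q) = Mul(115, q)
z = Mul(5, I, Pow(434, Rational(1, 2))) (z = Pow(Add(Add(-59, Mul(16, 72)), -11943), Rational(1, 2)) = Pow(Add(Add(-59, 1152), -11943), Rational(1, 2)) = Pow(Add(1093, -11943), Rational(1, 2)) = Pow(-10850, Rational(1, 2)) = Mul(5, I, Pow(434, Rational(1, 2))) ≈ Mul(104.16, I))
Mul(Add(-15794, -16247), Add(z, Function('o')(-73, -59))) = Mul(Add(-15794, -16247), Add(Mul(5, I, Pow(434, Rational(1, 2))), Mul(115, -59))) = Mul(-32041, Add(Mul(5, I, Pow(434, Rational(1, 2))), -6785)) = Mul(-32041, Add(-6785, Mul(5, I, Pow(434, Rational(1, 2))))) = Add(217398185, Mul(-160205, I, Pow(434, Rational(1, 2))))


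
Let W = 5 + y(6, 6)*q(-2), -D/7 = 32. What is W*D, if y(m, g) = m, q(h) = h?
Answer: 1568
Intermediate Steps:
D = -224 (D = -7*32 = -224)
W = -7 (W = 5 + 6*(-2) = 5 - 12 = -7)
W*D = -7*(-224) = 1568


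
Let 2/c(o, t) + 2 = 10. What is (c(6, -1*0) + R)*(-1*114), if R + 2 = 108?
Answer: -24225/2 ≈ -12113.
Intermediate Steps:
c(o, t) = ¼ (c(o, t) = 2/(-2 + 10) = 2/8 = 2*(⅛) = ¼)
R = 106 (R = -2 + 108 = 106)
(c(6, -1*0) + R)*(-1*114) = (¼ + 106)*(-1*114) = (425/4)*(-114) = -24225/2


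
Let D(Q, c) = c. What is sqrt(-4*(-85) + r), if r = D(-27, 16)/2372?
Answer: 2*sqrt(29890758)/593 ≈ 18.439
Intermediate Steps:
r = 4/593 (r = 16/2372 = 16*(1/2372) = 4/593 ≈ 0.0067454)
sqrt(-4*(-85) + r) = sqrt(-4*(-85) + 4/593) = sqrt(340 + 4/593) = sqrt(201624/593) = 2*sqrt(29890758)/593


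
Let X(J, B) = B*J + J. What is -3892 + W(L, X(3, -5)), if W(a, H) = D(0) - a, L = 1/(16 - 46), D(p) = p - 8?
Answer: -116999/30 ≈ -3900.0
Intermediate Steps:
D(p) = -8 + p
X(J, B) = J + B*J
L = -1/30 (L = 1/(-30) = -1/30 ≈ -0.033333)
W(a, H) = -8 - a (W(a, H) = (-8 + 0) - a = -8 - a)
-3892 + W(L, X(3, -5)) = -3892 + (-8 - 1*(-1/30)) = -3892 + (-8 + 1/30) = -3892 - 239/30 = -116999/30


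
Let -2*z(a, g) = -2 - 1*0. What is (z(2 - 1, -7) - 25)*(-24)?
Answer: 576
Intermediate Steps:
z(a, g) = 1 (z(a, g) = -(-2 - 1*0)/2 = -(-2 + 0)/2 = -1/2*(-2) = 1)
(z(2 - 1, -7) - 25)*(-24) = (1 - 25)*(-24) = -24*(-24) = 576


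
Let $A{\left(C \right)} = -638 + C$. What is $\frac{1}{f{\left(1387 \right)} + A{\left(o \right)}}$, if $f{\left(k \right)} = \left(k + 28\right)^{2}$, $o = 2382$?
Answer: $\frac{1}{2003969} \approx 4.9901 \cdot 10^{-7}$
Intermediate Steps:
$f{\left(k \right)} = \left(28 + k\right)^{2}$
$\frac{1}{f{\left(1387 \right)} + A{\left(o \right)}} = \frac{1}{\left(28 + 1387\right)^{2} + \left(-638 + 2382\right)} = \frac{1}{1415^{2} + 1744} = \frac{1}{2002225 + 1744} = \frac{1}{2003969}$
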